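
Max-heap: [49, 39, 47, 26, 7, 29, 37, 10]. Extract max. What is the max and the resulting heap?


Max = 49
Replace root with last, heapify down
Resulting heap: [47, 39, 37, 26, 7, 29, 10]


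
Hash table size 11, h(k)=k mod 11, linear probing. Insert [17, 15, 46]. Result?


Insertions: 17->slot 6; 15->slot 4; 46->slot 2
Table: [None, None, 46, None, 15, None, 17, None, None, None, None]


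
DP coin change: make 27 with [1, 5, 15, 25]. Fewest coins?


dp[0]=0; dp[i]=1+min(dp[i-c] for c in coins)
...dp[22]=4, dp[23]=5, dp[24]=6, dp[25]=1, dp[26]=2, dp[27]=3
Minimum coins for 27 = 3


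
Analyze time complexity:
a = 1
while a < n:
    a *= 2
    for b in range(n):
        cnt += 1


Per nesting level: O(log n) * O(n) = O(n log n)
Complexity: O(n log n)


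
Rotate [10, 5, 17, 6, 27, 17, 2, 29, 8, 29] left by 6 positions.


Left rotate by 6: [2, 29, 8, 29, 10, 5, 17, 6, 27, 17]


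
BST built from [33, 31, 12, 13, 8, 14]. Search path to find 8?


BST root = 33
Search for 8: compare at each node
Path: [33, 31, 12, 8]


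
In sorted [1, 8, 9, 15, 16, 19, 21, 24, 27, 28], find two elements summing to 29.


Two pointers: lo=0, hi=9
Found pair: (1, 28) summing to 29


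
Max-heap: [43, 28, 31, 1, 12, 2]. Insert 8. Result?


Append 8: [43, 28, 31, 1, 12, 2, 8]
Bubble up: no swaps needed
Result: [43, 28, 31, 1, 12, 2, 8]


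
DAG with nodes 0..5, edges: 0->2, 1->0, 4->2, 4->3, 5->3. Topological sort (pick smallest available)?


Kahn's algorithm, process smallest node first
Order: [1, 0, 4, 2, 5, 3]


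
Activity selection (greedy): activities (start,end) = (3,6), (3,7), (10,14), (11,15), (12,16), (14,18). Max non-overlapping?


Greedy: pick earliest-ending, then skip overlaps.
Selected (3 activities): [(3, 6), (10, 14), (14, 18)]


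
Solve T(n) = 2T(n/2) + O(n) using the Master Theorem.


a=2, b=2, c=1. log_2(2)=1 = c=1. Case 2: O(n^c log n) = O(n log n)
Complexity: O(n log n)


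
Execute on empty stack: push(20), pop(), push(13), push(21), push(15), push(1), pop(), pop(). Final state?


push(20) -> [20]
pop() returns 20 -> []
push(13) -> [13]
push(21) -> [13, 21]
push(15) -> [13, 21, 15]
push(1) -> [13, 21, 15, 1]
pop() returns 1 -> [13, 21, 15]
pop() returns 15 -> [13, 21]
Final stack (bottom to top): [13, 21]


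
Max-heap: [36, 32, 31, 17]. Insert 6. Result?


Append 6: [36, 32, 31, 17, 6]
Bubble up: no swaps needed
Result: [36, 32, 31, 17, 6]


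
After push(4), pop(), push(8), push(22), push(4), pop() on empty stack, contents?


push(4) -> [4]
pop() returns 4 -> []
push(8) -> [8]
push(22) -> [8, 22]
push(4) -> [8, 22, 4]
pop() returns 4 -> [8, 22]
Final stack (bottom to top): [8, 22]


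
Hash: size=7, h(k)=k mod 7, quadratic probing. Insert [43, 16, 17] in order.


Insertions: 43->slot 1; 16->slot 2; 17->slot 3
Table: [None, 43, 16, 17, None, None, None]


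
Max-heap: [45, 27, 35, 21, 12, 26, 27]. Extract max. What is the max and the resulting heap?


Max = 45
Replace root with last, heapify down
Resulting heap: [35, 27, 27, 21, 12, 26]


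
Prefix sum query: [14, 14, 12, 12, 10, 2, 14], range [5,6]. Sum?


Prefix sums: [0, 14, 28, 40, 52, 62, 64, 78]
Sum[5..6] = prefix[7] - prefix[5] = 78 - 62 = 16


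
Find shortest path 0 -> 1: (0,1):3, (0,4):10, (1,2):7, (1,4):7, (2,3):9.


Dijkstra from 0:
Distances: {0: 0, 1: 3, 2: 10, 3: 19, 4: 10}
Shortest distance to 1 = 3, path = [0, 1]


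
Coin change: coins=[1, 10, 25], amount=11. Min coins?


dp[0]=0; dp[i]=1+min(dp[i-c] for c in coins)
...dp[6]=6, dp[7]=7, dp[8]=8, dp[9]=9, dp[10]=1, dp[11]=2
Minimum coins for 11 = 2


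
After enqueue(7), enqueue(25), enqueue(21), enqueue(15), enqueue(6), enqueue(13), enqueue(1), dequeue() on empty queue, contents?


enqueue(7) -> [7]
enqueue(25) -> [7, 25]
enqueue(21) -> [7, 25, 21]
enqueue(15) -> [7, 25, 21, 15]
enqueue(6) -> [7, 25, 21, 15, 6]
enqueue(13) -> [7, 25, 21, 15, 6, 13]
enqueue(1) -> [7, 25, 21, 15, 6, 13, 1]
dequeue() returns 7 -> [25, 21, 15, 6, 13, 1]
Final queue (front to back): [25, 21, 15, 6, 13, 1]


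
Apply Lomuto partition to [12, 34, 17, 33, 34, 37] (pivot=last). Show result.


Elements <= 37 go left of pivot.
Result: [12, 34, 17, 33, 34, 37], pivot at index 5


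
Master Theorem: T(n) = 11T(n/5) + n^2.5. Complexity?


a=11, b=5, c=2.5. log_5(11)=1.490 < c=2.5. Case 3: O(n^c) = O(n^2.500)
Complexity: O(n^2.500)


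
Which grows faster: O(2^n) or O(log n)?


logarithmic grows slower than exponential
O(log n) is asymptotically smaller; O(2^n) grows faster


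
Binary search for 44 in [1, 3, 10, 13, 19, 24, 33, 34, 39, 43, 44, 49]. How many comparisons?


Search for 44:
[0,11] mid=5 arr[5]=24
[6,11] mid=8 arr[8]=39
[9,11] mid=10 arr[10]=44
Total: 3 comparisons


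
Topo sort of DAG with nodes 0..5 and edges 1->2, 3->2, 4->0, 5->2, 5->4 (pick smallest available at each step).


Kahn's algorithm, process smallest node first
Order: [1, 3, 5, 2, 4, 0]


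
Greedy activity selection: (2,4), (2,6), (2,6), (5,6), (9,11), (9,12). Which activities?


Greedy: pick earliest-ending, then skip overlaps.
Selected (3 activities): [(2, 4), (5, 6), (9, 11)]


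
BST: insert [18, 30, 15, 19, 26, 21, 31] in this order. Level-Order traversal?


Root = 18; build tree by BST insertion.
Level-Order traversal: [18, 15, 30, 19, 31, 26, 21]


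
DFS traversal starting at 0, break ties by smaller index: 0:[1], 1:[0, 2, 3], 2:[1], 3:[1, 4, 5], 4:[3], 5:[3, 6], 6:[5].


DFS stack-based: start with [0]
Visit order: [0, 1, 2, 3, 4, 5, 6]


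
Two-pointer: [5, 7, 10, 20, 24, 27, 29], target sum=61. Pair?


Two pointers: lo=0, hi=6
No pair sums to 61


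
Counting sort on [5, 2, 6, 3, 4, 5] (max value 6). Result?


Count array: [0, 0, 1, 1, 1, 2, 1]
Reconstruct: [2, 3, 4, 5, 5, 6]


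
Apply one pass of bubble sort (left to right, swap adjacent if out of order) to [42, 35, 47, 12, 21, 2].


After one pass: [35, 42, 12, 21, 2, 47]


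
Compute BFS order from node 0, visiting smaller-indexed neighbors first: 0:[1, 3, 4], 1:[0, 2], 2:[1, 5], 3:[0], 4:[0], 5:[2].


BFS queue: start with [0]
Visit order: [0, 1, 3, 4, 2, 5]


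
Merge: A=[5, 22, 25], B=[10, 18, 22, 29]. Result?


Compare heads, take smaller each step.
Merged: [5, 10, 18, 22, 22, 25, 29]


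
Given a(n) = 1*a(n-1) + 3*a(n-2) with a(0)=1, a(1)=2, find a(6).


Build bottom-up:
...a(4)=26, a(5)=59, a(6)=1*59+3*26=137


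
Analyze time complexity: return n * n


Analysis: constant-time operation, no loop
Complexity: O(1)


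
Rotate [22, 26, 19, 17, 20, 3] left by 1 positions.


Left rotate by 1: [26, 19, 17, 20, 3, 22]


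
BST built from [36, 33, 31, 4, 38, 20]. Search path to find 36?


BST root = 36
Search for 36: compare at each node
Path: [36]


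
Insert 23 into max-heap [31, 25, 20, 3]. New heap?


Append 23: [31, 25, 20, 3, 23]
Bubble up: no swaps needed
Result: [31, 25, 20, 3, 23]


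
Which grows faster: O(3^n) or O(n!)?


exponential (base 3) grows slower than factorial
O(3^n) is asymptotically smaller; O(n!) grows faster


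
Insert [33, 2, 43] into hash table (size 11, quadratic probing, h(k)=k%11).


Insertions: 33->slot 0; 2->slot 2; 43->slot 10
Table: [33, None, 2, None, None, None, None, None, None, None, 43]


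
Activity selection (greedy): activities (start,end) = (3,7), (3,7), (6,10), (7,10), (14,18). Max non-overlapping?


Greedy: pick earliest-ending, then skip overlaps.
Selected (3 activities): [(3, 7), (7, 10), (14, 18)]


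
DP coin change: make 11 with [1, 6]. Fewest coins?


dp[0]=0; dp[i]=1+min(dp[i-c] for c in coins)
...dp[6]=1, dp[7]=2, dp[8]=3, dp[9]=4, dp[10]=5, dp[11]=6
Minimum coins for 11 = 6


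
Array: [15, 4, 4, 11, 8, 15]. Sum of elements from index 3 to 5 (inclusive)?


Prefix sums: [0, 15, 19, 23, 34, 42, 57]
Sum[3..5] = prefix[6] - prefix[3] = 57 - 23 = 34


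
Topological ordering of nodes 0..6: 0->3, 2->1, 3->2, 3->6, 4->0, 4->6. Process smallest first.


Kahn's algorithm, process smallest node first
Order: [4, 0, 3, 2, 1, 5, 6]


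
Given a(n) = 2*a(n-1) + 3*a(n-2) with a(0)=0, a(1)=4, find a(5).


Build bottom-up:
...a(3)=28, a(4)=80, a(5)=2*80+3*28=244


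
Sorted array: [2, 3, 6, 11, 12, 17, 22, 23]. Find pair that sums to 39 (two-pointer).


Two pointers: lo=0, hi=7
Found pair: (17, 22) summing to 39


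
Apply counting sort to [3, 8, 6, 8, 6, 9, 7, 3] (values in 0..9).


Count array: [0, 0, 0, 2, 0, 0, 2, 1, 2, 1]
Reconstruct: [3, 3, 6, 6, 7, 8, 8, 9]


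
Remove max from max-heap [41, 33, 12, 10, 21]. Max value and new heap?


Max = 41
Replace root with last, heapify down
Resulting heap: [33, 21, 12, 10]


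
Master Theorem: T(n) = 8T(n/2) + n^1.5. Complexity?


a=8, b=2, c=1.5. log_2(8)=3 > c=1.5. Case 1: O(n^log_b(a)) = O(n^3)
Complexity: O(n^3)


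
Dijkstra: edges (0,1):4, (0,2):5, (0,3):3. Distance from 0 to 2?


Dijkstra from 0:
Distances: {0: 0, 1: 4, 2: 5, 3: 3}
Shortest distance to 2 = 5, path = [0, 2]


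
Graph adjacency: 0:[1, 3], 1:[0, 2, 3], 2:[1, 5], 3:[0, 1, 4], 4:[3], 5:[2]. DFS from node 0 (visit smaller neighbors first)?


DFS stack-based: start with [0]
Visit order: [0, 1, 2, 5, 3, 4]


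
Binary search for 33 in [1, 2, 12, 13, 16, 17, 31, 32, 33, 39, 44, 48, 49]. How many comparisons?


Search for 33:
[0,12] mid=6 arr[6]=31
[7,12] mid=9 arr[9]=39
[7,8] mid=7 arr[7]=32
[8,8] mid=8 arr[8]=33
Total: 4 comparisons


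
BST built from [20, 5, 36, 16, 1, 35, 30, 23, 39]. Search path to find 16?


BST root = 20
Search for 16: compare at each node
Path: [20, 5, 16]


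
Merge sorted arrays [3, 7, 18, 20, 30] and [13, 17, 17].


Compare heads, take smaller each step.
Merged: [3, 7, 13, 17, 17, 18, 20, 30]


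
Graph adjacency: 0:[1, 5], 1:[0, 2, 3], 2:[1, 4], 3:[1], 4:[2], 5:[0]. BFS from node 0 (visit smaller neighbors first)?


BFS queue: start with [0]
Visit order: [0, 1, 5, 2, 3, 4]


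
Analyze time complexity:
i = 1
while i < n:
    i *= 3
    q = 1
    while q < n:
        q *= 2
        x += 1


Per nesting level: O(log n) * O(log n) = O((log n)^2)
Complexity: O((log n)^2)


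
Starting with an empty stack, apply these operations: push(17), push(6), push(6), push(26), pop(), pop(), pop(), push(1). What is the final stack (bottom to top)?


push(17) -> [17]
push(6) -> [17, 6]
push(6) -> [17, 6, 6]
push(26) -> [17, 6, 6, 26]
pop() returns 26 -> [17, 6, 6]
pop() returns 6 -> [17, 6]
pop() returns 6 -> [17]
push(1) -> [17, 1]
Final stack (bottom to top): [17, 1]


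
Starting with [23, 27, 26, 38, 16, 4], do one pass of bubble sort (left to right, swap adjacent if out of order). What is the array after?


After one pass: [23, 26, 27, 16, 4, 38]


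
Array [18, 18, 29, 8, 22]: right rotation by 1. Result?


Right rotate by 1: [22, 18, 18, 29, 8]


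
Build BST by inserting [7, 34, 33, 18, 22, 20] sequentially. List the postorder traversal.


Root = 7; build tree by BST insertion.
Postorder traversal: [20, 22, 18, 33, 34, 7]


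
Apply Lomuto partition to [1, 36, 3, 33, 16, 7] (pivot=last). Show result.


Elements <= 7 go left of pivot.
Result: [1, 3, 7, 33, 16, 36], pivot at index 2


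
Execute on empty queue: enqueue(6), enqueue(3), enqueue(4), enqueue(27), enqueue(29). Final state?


enqueue(6) -> [6]
enqueue(3) -> [6, 3]
enqueue(4) -> [6, 3, 4]
enqueue(27) -> [6, 3, 4, 27]
enqueue(29) -> [6, 3, 4, 27, 29]
Final queue (front to back): [6, 3, 4, 27, 29]


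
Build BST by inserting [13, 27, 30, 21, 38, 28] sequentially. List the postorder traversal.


Root = 13; build tree by BST insertion.
Postorder traversal: [21, 28, 38, 30, 27, 13]


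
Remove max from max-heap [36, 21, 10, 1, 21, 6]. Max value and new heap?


Max = 36
Replace root with last, heapify down
Resulting heap: [21, 21, 10, 1, 6]


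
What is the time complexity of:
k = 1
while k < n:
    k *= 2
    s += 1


Per nesting level: O(log n) = O(log n)
Complexity: O(log n)


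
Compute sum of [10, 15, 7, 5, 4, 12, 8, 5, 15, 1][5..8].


Prefix sums: [0, 10, 25, 32, 37, 41, 53, 61, 66, 81, 82]
Sum[5..8] = prefix[9] - prefix[5] = 81 - 41 = 40


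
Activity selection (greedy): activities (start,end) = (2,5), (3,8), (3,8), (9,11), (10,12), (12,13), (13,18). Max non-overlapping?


Greedy: pick earliest-ending, then skip overlaps.
Selected (4 activities): [(2, 5), (9, 11), (12, 13), (13, 18)]


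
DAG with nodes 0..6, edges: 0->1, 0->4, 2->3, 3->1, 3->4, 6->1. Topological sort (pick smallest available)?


Kahn's algorithm, process smallest node first
Order: [0, 2, 3, 4, 5, 6, 1]


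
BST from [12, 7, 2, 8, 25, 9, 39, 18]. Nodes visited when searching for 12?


BST root = 12
Search for 12: compare at each node
Path: [12]


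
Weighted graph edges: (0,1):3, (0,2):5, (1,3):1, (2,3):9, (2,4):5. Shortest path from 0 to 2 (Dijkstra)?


Dijkstra from 0:
Distances: {0: 0, 1: 3, 2: 5, 3: 4, 4: 10}
Shortest distance to 2 = 5, path = [0, 2]


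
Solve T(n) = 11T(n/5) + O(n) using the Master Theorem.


a=11, b=5, c=1. log_5(11)=1.490 > c=1. Case 1: O(n^log_b(a)) = O(n^1.490)
Complexity: O(n^1.490)


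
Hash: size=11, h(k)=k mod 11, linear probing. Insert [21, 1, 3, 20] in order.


Insertions: 21->slot 10; 1->slot 1; 3->slot 3; 20->slot 9
Table: [None, 1, None, 3, None, None, None, None, None, 20, 21]


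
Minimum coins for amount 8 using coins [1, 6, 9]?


dp[0]=0; dp[i]=1+min(dp[i-c] for c in coins)
...dp[3]=3, dp[4]=4, dp[5]=5, dp[6]=1, dp[7]=2, dp[8]=3
Minimum coins for 8 = 3


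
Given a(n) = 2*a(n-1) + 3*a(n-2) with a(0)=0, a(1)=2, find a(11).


Build bottom-up:
...a(9)=9842, a(10)=29524, a(11)=2*29524+3*9842=88574


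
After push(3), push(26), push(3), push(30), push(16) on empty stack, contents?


push(3) -> [3]
push(26) -> [3, 26]
push(3) -> [3, 26, 3]
push(30) -> [3, 26, 3, 30]
push(16) -> [3, 26, 3, 30, 16]
Final stack (bottom to top): [3, 26, 3, 30, 16]


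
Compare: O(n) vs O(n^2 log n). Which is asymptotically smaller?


linear grows slower than n^2 log n
O(n) is asymptotically smaller; O(n^2 log n) grows faster


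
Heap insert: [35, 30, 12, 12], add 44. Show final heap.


Append 44: [35, 30, 12, 12, 44]
Bubble up: swap idx 4(44) with idx 1(30); swap idx 1(44) with idx 0(35)
Result: [44, 35, 12, 12, 30]


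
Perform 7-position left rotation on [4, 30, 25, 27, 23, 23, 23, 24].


Left rotate by 7: [24, 4, 30, 25, 27, 23, 23, 23]


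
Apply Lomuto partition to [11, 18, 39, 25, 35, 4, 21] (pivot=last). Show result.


Elements <= 21 go left of pivot.
Result: [11, 18, 4, 21, 35, 39, 25], pivot at index 3


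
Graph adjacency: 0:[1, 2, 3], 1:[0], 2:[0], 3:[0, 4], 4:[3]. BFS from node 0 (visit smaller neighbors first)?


BFS queue: start with [0]
Visit order: [0, 1, 2, 3, 4]


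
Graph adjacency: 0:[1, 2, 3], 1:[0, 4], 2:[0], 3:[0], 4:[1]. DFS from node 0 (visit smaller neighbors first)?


DFS stack-based: start with [0]
Visit order: [0, 1, 4, 2, 3]


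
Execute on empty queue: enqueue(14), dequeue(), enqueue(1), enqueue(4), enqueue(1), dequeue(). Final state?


enqueue(14) -> [14]
dequeue() returns 14 -> []
enqueue(1) -> [1]
enqueue(4) -> [1, 4]
enqueue(1) -> [1, 4, 1]
dequeue() returns 1 -> [4, 1]
Final queue (front to back): [4, 1]


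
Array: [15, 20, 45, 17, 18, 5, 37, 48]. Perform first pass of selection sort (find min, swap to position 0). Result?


After one pass: [5, 20, 45, 17, 18, 15, 37, 48]


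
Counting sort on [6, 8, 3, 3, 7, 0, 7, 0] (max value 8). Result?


Count array: [2, 0, 0, 2, 0, 0, 1, 2, 1]
Reconstruct: [0, 0, 3, 3, 6, 7, 7, 8]


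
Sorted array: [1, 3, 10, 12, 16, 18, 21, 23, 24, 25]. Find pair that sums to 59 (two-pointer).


Two pointers: lo=0, hi=9
No pair sums to 59


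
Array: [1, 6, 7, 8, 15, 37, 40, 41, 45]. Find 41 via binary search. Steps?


Search for 41:
[0,8] mid=4 arr[4]=15
[5,8] mid=6 arr[6]=40
[7,8] mid=7 arr[7]=41
Total: 3 comparisons


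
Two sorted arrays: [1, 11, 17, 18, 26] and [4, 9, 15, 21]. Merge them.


Compare heads, take smaller each step.
Merged: [1, 4, 9, 11, 15, 17, 18, 21, 26]


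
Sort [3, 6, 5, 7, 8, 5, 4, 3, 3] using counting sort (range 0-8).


Count array: [0, 0, 0, 3, 1, 2, 1, 1, 1]
Reconstruct: [3, 3, 3, 4, 5, 5, 6, 7, 8]


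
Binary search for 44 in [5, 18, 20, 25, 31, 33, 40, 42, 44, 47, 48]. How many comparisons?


Search for 44:
[0,10] mid=5 arr[5]=33
[6,10] mid=8 arr[8]=44
Total: 2 comparisons


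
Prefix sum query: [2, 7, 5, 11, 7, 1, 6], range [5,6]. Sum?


Prefix sums: [0, 2, 9, 14, 25, 32, 33, 39]
Sum[5..6] = prefix[7] - prefix[5] = 39 - 32 = 7


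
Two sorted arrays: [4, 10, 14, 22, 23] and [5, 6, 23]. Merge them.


Compare heads, take smaller each step.
Merged: [4, 5, 6, 10, 14, 22, 23, 23]


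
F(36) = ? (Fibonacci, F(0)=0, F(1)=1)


F(n)=F(n-1)+F(n-2)
...F(34)=5702887, F(35)=9227465, F(36)=14930352


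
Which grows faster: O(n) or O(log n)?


logarithmic grows slower than linear
O(log n) is asymptotically smaller; O(n) grows faster


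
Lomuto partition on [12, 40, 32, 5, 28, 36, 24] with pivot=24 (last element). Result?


Elements <= 24 go left of pivot.
Result: [12, 5, 24, 40, 28, 36, 32], pivot at index 2


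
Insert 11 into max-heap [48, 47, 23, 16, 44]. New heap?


Append 11: [48, 47, 23, 16, 44, 11]
Bubble up: no swaps needed
Result: [48, 47, 23, 16, 44, 11]


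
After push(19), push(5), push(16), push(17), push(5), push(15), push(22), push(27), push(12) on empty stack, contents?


push(19) -> [19]
push(5) -> [19, 5]
push(16) -> [19, 5, 16]
push(17) -> [19, 5, 16, 17]
push(5) -> [19, 5, 16, 17, 5]
push(15) -> [19, 5, 16, 17, 5, 15]
push(22) -> [19, 5, 16, 17, 5, 15, 22]
push(27) -> [19, 5, 16, 17, 5, 15, 22, 27]
push(12) -> [19, 5, 16, 17, 5, 15, 22, 27, 12]
Final stack (bottom to top): [19, 5, 16, 17, 5, 15, 22, 27, 12]


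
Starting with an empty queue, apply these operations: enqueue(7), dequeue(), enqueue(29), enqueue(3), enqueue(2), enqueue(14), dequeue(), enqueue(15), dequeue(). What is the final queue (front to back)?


enqueue(7) -> [7]
dequeue() returns 7 -> []
enqueue(29) -> [29]
enqueue(3) -> [29, 3]
enqueue(2) -> [29, 3, 2]
enqueue(14) -> [29, 3, 2, 14]
dequeue() returns 29 -> [3, 2, 14]
enqueue(15) -> [3, 2, 14, 15]
dequeue() returns 3 -> [2, 14, 15]
Final queue (front to back): [2, 14, 15]


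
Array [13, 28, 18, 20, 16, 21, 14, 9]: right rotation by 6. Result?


Right rotate by 6: [18, 20, 16, 21, 14, 9, 13, 28]


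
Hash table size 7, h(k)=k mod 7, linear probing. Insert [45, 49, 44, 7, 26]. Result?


Insertions: 45->slot 3; 49->slot 0; 44->slot 2; 7->slot 1; 26->slot 5
Table: [49, 7, 44, 45, None, 26, None]


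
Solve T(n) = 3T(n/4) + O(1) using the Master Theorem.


a=3, b=4, c=0. log_4(3)=0.792 > c=0. Case 1: O(n^log_b(a)) = O(n^0.792)
Complexity: O(n^0.792)


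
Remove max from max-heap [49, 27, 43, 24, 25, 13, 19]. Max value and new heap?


Max = 49
Replace root with last, heapify down
Resulting heap: [43, 27, 19, 24, 25, 13]


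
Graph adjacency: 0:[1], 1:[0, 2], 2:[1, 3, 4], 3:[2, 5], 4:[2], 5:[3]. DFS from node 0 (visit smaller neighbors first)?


DFS stack-based: start with [0]
Visit order: [0, 1, 2, 3, 5, 4]


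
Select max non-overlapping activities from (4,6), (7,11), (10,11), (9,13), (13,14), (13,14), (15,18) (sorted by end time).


Greedy: pick earliest-ending, then skip overlaps.
Selected (4 activities): [(4, 6), (7, 11), (13, 14), (15, 18)]


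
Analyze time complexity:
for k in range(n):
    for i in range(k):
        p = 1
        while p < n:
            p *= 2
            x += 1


Per nesting level: O(n) * O(n) [triangular over k] * O(log n) = O(n^2 log n)
Complexity: O(n^2 log n)


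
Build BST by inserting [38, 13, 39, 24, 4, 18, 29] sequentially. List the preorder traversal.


Root = 38; build tree by BST insertion.
Preorder traversal: [38, 13, 4, 24, 18, 29, 39]


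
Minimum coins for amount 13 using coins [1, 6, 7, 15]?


dp[0]=0; dp[i]=1+min(dp[i-c] for c in coins)
...dp[8]=2, dp[9]=3, dp[10]=4, dp[11]=5, dp[12]=2, dp[13]=2
Minimum coins for 13 = 2


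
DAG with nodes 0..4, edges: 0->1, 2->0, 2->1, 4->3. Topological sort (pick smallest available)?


Kahn's algorithm, process smallest node first
Order: [2, 0, 1, 4, 3]


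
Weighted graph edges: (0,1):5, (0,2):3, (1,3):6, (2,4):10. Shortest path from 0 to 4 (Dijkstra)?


Dijkstra from 0:
Distances: {0: 0, 1: 5, 2: 3, 3: 11, 4: 13}
Shortest distance to 4 = 13, path = [0, 2, 4]


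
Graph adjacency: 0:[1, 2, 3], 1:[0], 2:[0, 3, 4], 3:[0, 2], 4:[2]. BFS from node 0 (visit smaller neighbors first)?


BFS queue: start with [0]
Visit order: [0, 1, 2, 3, 4]


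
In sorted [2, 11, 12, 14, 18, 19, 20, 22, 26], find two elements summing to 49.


Two pointers: lo=0, hi=8
No pair sums to 49


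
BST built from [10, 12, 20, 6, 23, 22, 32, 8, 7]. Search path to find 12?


BST root = 10
Search for 12: compare at each node
Path: [10, 12]


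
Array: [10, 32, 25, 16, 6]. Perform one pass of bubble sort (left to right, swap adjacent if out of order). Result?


After one pass: [10, 25, 16, 6, 32]


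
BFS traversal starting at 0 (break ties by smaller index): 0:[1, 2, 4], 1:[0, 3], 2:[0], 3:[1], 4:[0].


BFS queue: start with [0]
Visit order: [0, 1, 2, 4, 3]


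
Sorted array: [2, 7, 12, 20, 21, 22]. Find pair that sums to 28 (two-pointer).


Two pointers: lo=0, hi=5
Found pair: (7, 21) summing to 28


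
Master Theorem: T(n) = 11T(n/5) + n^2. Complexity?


a=11, b=5, c=2. log_5(11)=1.490 < c=2. Case 3: O(n^c) = O(n^2)
Complexity: O(n^2)


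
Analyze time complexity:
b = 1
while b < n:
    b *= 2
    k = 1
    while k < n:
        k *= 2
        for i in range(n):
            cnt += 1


Per nesting level: O(log n) * O(log n) * O(n) = O(n (log n)^2)
Complexity: O(n (log n)^2)


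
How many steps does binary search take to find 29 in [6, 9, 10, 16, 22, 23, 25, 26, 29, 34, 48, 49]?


Search for 29:
[0,11] mid=5 arr[5]=23
[6,11] mid=8 arr[8]=29
Total: 2 comparisons


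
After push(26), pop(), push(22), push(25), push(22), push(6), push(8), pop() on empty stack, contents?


push(26) -> [26]
pop() returns 26 -> []
push(22) -> [22]
push(25) -> [22, 25]
push(22) -> [22, 25, 22]
push(6) -> [22, 25, 22, 6]
push(8) -> [22, 25, 22, 6, 8]
pop() returns 8 -> [22, 25, 22, 6]
Final stack (bottom to top): [22, 25, 22, 6]


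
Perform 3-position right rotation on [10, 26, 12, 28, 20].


Right rotate by 3: [12, 28, 20, 10, 26]


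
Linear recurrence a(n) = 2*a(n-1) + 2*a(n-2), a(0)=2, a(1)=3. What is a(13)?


Build bottom-up:
...a(11)=81568, a(12)=222848, a(13)=2*222848+2*81568=608832


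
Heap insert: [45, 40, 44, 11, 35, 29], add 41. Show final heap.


Append 41: [45, 40, 44, 11, 35, 29, 41]
Bubble up: no swaps needed
Result: [45, 40, 44, 11, 35, 29, 41]


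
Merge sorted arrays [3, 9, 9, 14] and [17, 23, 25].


Compare heads, take smaller each step.
Merged: [3, 9, 9, 14, 17, 23, 25]


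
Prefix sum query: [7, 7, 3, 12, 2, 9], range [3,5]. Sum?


Prefix sums: [0, 7, 14, 17, 29, 31, 40]
Sum[3..5] = prefix[6] - prefix[3] = 40 - 17 = 23


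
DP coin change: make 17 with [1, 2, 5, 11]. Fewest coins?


dp[0]=0; dp[i]=1+min(dp[i-c] for c in coins)
...dp[12]=2, dp[13]=2, dp[14]=3, dp[15]=3, dp[16]=2, dp[17]=3
Minimum coins for 17 = 3


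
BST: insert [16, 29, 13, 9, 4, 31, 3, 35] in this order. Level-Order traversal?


Root = 16; build tree by BST insertion.
Level-Order traversal: [16, 13, 29, 9, 31, 4, 35, 3]


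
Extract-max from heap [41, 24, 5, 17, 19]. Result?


Max = 41
Replace root with last, heapify down
Resulting heap: [24, 19, 5, 17]


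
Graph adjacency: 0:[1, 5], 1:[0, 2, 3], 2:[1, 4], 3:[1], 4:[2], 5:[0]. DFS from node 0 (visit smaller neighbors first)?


DFS stack-based: start with [0]
Visit order: [0, 1, 2, 4, 3, 5]


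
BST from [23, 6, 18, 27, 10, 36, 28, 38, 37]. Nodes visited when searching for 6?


BST root = 23
Search for 6: compare at each node
Path: [23, 6]


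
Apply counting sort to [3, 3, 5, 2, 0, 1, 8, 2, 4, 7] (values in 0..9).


Count array: [1, 1, 2, 2, 1, 1, 0, 1, 1, 0]
Reconstruct: [0, 1, 2, 2, 3, 3, 4, 5, 7, 8]


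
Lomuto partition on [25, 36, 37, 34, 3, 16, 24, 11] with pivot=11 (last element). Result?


Elements <= 11 go left of pivot.
Result: [3, 11, 37, 34, 25, 16, 24, 36], pivot at index 1


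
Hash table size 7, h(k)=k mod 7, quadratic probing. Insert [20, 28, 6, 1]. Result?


Insertions: 20->slot 6; 28->slot 0; 6->slot 3; 1->slot 1
Table: [28, 1, None, 6, None, None, 20]


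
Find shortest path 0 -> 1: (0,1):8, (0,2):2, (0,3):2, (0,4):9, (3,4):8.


Dijkstra from 0:
Distances: {0: 0, 1: 8, 2: 2, 3: 2, 4: 9}
Shortest distance to 1 = 8, path = [0, 1]


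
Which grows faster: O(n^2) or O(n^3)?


quadratic grows slower than cubic
O(n^2) is asymptotically smaller; O(n^3) grows faster


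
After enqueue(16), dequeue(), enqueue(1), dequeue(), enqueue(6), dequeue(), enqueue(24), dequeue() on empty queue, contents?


enqueue(16) -> [16]
dequeue() returns 16 -> []
enqueue(1) -> [1]
dequeue() returns 1 -> []
enqueue(6) -> [6]
dequeue() returns 6 -> []
enqueue(24) -> [24]
dequeue() returns 24 -> []
Final queue (front to back): []


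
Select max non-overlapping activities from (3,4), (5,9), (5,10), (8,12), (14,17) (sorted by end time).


Greedy: pick earliest-ending, then skip overlaps.
Selected (3 activities): [(3, 4), (5, 9), (14, 17)]


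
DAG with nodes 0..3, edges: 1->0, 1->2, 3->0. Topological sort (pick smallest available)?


Kahn's algorithm, process smallest node first
Order: [1, 2, 3, 0]


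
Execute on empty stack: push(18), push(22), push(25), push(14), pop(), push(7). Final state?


push(18) -> [18]
push(22) -> [18, 22]
push(25) -> [18, 22, 25]
push(14) -> [18, 22, 25, 14]
pop() returns 14 -> [18, 22, 25]
push(7) -> [18, 22, 25, 7]
Final stack (bottom to top): [18, 22, 25, 7]


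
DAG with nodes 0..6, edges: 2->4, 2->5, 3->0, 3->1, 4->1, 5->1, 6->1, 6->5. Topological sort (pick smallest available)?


Kahn's algorithm, process smallest node first
Order: [2, 3, 0, 4, 6, 5, 1]


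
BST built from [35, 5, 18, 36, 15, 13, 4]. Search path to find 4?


BST root = 35
Search for 4: compare at each node
Path: [35, 5, 4]


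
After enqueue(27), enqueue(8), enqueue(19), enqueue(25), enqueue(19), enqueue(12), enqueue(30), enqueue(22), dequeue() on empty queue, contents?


enqueue(27) -> [27]
enqueue(8) -> [27, 8]
enqueue(19) -> [27, 8, 19]
enqueue(25) -> [27, 8, 19, 25]
enqueue(19) -> [27, 8, 19, 25, 19]
enqueue(12) -> [27, 8, 19, 25, 19, 12]
enqueue(30) -> [27, 8, 19, 25, 19, 12, 30]
enqueue(22) -> [27, 8, 19, 25, 19, 12, 30, 22]
dequeue() returns 27 -> [8, 19, 25, 19, 12, 30, 22]
Final queue (front to back): [8, 19, 25, 19, 12, 30, 22]


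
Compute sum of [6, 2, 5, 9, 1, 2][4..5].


Prefix sums: [0, 6, 8, 13, 22, 23, 25]
Sum[4..5] = prefix[6] - prefix[4] = 25 - 22 = 3


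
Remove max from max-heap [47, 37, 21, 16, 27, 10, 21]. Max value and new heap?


Max = 47
Replace root with last, heapify down
Resulting heap: [37, 27, 21, 16, 21, 10]


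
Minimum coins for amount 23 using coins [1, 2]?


dp[0]=0; dp[i]=1+min(dp[i-c] for c in coins)
...dp[18]=9, dp[19]=10, dp[20]=10, dp[21]=11, dp[22]=11, dp[23]=12
Minimum coins for 23 = 12


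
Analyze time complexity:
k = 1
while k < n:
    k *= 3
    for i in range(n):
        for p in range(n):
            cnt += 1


Per nesting level: O(log n) * O(n) * O(n) = O(n^2 log n)
Complexity: O(n^2 log n)


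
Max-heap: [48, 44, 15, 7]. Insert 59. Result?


Append 59: [48, 44, 15, 7, 59]
Bubble up: swap idx 4(59) with idx 1(44); swap idx 1(59) with idx 0(48)
Result: [59, 48, 15, 7, 44]


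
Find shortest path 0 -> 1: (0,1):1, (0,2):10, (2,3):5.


Dijkstra from 0:
Distances: {0: 0, 1: 1, 2: 10, 3: 15}
Shortest distance to 1 = 1, path = [0, 1]


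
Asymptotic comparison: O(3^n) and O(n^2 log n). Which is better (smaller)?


n^2 log n grows slower than exponential (base 3)
O(n^2 log n) is asymptotically smaller; O(3^n) grows faster


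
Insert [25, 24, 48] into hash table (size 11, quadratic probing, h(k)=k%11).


Insertions: 25->slot 3; 24->slot 2; 48->slot 4
Table: [None, None, 24, 25, 48, None, None, None, None, None, None]


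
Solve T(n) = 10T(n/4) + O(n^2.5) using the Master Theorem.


a=10, b=4, c=2.5. log_4(10)=1.661 < c=2.5. Case 3: O(n^c) = O(n^2.500)
Complexity: O(n^2.500)


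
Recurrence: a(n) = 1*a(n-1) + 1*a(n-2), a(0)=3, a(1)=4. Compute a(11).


Build bottom-up:
...a(9)=199, a(10)=322, a(11)=1*322+1*199=521


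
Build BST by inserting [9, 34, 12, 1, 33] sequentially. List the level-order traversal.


Root = 9; build tree by BST insertion.
Level-Order traversal: [9, 1, 34, 12, 33]


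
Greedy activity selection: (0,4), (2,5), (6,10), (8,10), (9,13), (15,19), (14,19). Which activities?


Greedy: pick earliest-ending, then skip overlaps.
Selected (3 activities): [(0, 4), (6, 10), (15, 19)]


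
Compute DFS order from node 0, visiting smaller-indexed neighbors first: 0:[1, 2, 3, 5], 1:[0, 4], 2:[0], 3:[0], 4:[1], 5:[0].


DFS stack-based: start with [0]
Visit order: [0, 1, 4, 2, 3, 5]


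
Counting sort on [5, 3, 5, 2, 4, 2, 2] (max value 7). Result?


Count array: [0, 0, 3, 1, 1, 2, 0, 0]
Reconstruct: [2, 2, 2, 3, 4, 5, 5]


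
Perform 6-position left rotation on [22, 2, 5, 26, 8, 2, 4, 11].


Left rotate by 6: [4, 11, 22, 2, 5, 26, 8, 2]


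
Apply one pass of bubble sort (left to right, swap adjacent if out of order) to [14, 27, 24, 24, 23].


After one pass: [14, 24, 24, 23, 27]


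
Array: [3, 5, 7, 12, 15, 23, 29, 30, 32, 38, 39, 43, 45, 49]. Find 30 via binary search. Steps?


Search for 30:
[0,13] mid=6 arr[6]=29
[7,13] mid=10 arr[10]=39
[7,9] mid=8 arr[8]=32
[7,7] mid=7 arr[7]=30
Total: 4 comparisons


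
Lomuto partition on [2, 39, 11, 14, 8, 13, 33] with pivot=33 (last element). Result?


Elements <= 33 go left of pivot.
Result: [2, 11, 14, 8, 13, 33, 39], pivot at index 5


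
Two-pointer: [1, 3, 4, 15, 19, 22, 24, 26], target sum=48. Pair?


Two pointers: lo=0, hi=7
Found pair: (22, 26) summing to 48


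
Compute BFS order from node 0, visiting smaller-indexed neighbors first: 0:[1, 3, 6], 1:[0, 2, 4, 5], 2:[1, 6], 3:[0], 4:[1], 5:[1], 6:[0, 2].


BFS queue: start with [0]
Visit order: [0, 1, 3, 6, 2, 4, 5]


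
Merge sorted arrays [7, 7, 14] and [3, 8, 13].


Compare heads, take smaller each step.
Merged: [3, 7, 7, 8, 13, 14]


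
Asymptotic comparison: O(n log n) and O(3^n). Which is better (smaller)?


linearithmic grows slower than exponential (base 3)
O(n log n) is asymptotically smaller; O(3^n) grows faster


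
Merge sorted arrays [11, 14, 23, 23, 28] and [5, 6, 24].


Compare heads, take smaller each step.
Merged: [5, 6, 11, 14, 23, 23, 24, 28]


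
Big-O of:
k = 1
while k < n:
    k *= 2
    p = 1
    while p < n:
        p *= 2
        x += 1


Per nesting level: O(log n) * O(log n) = O((log n)^2)
Complexity: O((log n)^2)


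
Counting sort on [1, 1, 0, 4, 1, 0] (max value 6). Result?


Count array: [2, 3, 0, 0, 1, 0, 0]
Reconstruct: [0, 0, 1, 1, 1, 4]


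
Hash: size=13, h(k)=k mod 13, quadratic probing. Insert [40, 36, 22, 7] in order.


Insertions: 40->slot 1; 36->slot 10; 22->slot 9; 7->slot 7
Table: [None, 40, None, None, None, None, None, 7, None, 22, 36, None, None]


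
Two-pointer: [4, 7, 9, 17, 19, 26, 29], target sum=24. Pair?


Two pointers: lo=0, hi=6
Found pair: (7, 17) summing to 24


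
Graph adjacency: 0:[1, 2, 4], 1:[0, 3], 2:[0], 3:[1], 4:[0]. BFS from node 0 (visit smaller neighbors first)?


BFS queue: start with [0]
Visit order: [0, 1, 2, 4, 3]


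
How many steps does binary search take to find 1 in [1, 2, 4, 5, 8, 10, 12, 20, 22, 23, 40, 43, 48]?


Search for 1:
[0,12] mid=6 arr[6]=12
[0,5] mid=2 arr[2]=4
[0,1] mid=0 arr[0]=1
Total: 3 comparisons


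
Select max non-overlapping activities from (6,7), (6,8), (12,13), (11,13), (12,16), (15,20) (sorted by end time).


Greedy: pick earliest-ending, then skip overlaps.
Selected (3 activities): [(6, 7), (12, 13), (15, 20)]


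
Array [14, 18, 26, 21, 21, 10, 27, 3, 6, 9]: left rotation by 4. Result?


Left rotate by 4: [21, 10, 27, 3, 6, 9, 14, 18, 26, 21]


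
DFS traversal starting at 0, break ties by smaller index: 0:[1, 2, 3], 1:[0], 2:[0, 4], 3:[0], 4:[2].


DFS stack-based: start with [0]
Visit order: [0, 1, 2, 4, 3]


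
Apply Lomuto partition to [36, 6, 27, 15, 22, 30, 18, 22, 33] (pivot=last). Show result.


Elements <= 33 go left of pivot.
Result: [6, 27, 15, 22, 30, 18, 22, 33, 36], pivot at index 7


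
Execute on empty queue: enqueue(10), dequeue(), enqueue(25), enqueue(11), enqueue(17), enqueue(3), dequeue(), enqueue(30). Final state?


enqueue(10) -> [10]
dequeue() returns 10 -> []
enqueue(25) -> [25]
enqueue(11) -> [25, 11]
enqueue(17) -> [25, 11, 17]
enqueue(3) -> [25, 11, 17, 3]
dequeue() returns 25 -> [11, 17, 3]
enqueue(30) -> [11, 17, 3, 30]
Final queue (front to back): [11, 17, 3, 30]


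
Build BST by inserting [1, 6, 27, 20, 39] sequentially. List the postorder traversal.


Root = 1; build tree by BST insertion.
Postorder traversal: [20, 39, 27, 6, 1]


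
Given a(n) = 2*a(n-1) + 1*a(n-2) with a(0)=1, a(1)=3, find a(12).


Build bottom-up:
...a(10)=8119, a(11)=19601, a(12)=2*19601+1*8119=47321


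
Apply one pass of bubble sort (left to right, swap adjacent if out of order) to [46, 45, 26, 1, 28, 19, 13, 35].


After one pass: [45, 26, 1, 28, 19, 13, 35, 46]


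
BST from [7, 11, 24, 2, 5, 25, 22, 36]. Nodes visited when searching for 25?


BST root = 7
Search for 25: compare at each node
Path: [7, 11, 24, 25]


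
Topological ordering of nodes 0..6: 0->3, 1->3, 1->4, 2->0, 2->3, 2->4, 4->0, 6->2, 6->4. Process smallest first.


Kahn's algorithm, process smallest node first
Order: [1, 5, 6, 2, 4, 0, 3]


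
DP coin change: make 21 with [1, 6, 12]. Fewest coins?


dp[0]=0; dp[i]=1+min(dp[i-c] for c in coins)
...dp[16]=5, dp[17]=6, dp[18]=2, dp[19]=3, dp[20]=4, dp[21]=5
Minimum coins for 21 = 5


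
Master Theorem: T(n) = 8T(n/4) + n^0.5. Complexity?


a=8, b=4, c=0.5. log_4(8)=1.5 > c=0.5. Case 1: O(n^log_b(a)) = O(n^1.500)
Complexity: O(n^1.500)


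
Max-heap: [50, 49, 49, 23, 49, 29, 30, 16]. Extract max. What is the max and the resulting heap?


Max = 50
Replace root with last, heapify down
Resulting heap: [49, 49, 49, 23, 16, 29, 30]


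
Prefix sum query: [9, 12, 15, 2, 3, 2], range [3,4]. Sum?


Prefix sums: [0, 9, 21, 36, 38, 41, 43]
Sum[3..4] = prefix[5] - prefix[3] = 41 - 36 = 5


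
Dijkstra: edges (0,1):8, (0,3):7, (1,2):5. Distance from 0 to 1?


Dijkstra from 0:
Distances: {0: 0, 1: 8, 2: 13, 3: 7}
Shortest distance to 1 = 8, path = [0, 1]


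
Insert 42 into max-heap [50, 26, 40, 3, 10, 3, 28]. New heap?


Append 42: [50, 26, 40, 3, 10, 3, 28, 42]
Bubble up: swap idx 7(42) with idx 3(3); swap idx 3(42) with idx 1(26)
Result: [50, 42, 40, 26, 10, 3, 28, 3]


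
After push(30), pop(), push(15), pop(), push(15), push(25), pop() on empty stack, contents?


push(30) -> [30]
pop() returns 30 -> []
push(15) -> [15]
pop() returns 15 -> []
push(15) -> [15]
push(25) -> [15, 25]
pop() returns 25 -> [15]
Final stack (bottom to top): [15]


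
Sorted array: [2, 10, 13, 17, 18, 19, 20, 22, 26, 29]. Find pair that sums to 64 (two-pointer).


Two pointers: lo=0, hi=9
No pair sums to 64


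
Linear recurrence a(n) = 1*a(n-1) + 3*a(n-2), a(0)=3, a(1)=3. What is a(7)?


Build bottom-up:
...a(5)=120, a(6)=291, a(7)=1*291+3*120=651


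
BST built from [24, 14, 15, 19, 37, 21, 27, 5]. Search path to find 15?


BST root = 24
Search for 15: compare at each node
Path: [24, 14, 15]


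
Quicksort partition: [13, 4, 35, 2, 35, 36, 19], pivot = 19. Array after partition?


Elements <= 19 go left of pivot.
Result: [13, 4, 2, 19, 35, 36, 35], pivot at index 3


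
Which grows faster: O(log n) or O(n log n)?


logarithmic grows slower than linearithmic
O(log n) is asymptotically smaller; O(n log n) grows faster


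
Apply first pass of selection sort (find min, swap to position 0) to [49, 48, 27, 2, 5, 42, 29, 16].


After one pass: [2, 48, 27, 49, 5, 42, 29, 16]


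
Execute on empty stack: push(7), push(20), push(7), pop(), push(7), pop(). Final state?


push(7) -> [7]
push(20) -> [7, 20]
push(7) -> [7, 20, 7]
pop() returns 7 -> [7, 20]
push(7) -> [7, 20, 7]
pop() returns 7 -> [7, 20]
Final stack (bottom to top): [7, 20]


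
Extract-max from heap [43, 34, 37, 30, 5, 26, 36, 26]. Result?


Max = 43
Replace root with last, heapify down
Resulting heap: [37, 34, 36, 30, 5, 26, 26]


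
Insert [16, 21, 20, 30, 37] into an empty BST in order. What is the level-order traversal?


Root = 16; build tree by BST insertion.
Level-Order traversal: [16, 21, 20, 30, 37]


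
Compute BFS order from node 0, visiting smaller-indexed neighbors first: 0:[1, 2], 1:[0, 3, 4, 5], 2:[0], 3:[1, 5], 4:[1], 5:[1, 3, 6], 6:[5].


BFS queue: start with [0]
Visit order: [0, 1, 2, 3, 4, 5, 6]


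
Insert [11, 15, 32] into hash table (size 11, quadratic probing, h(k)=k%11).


Insertions: 11->slot 0; 15->slot 4; 32->slot 10
Table: [11, None, None, None, 15, None, None, None, None, None, 32]


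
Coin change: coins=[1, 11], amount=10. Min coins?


dp[0]=0; dp[i]=1+min(dp[i-c] for c in coins)
...dp[5]=5, dp[6]=6, dp[7]=7, dp[8]=8, dp[9]=9, dp[10]=10
Minimum coins for 10 = 10


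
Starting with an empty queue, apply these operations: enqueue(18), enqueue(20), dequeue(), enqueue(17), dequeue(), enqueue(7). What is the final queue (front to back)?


enqueue(18) -> [18]
enqueue(20) -> [18, 20]
dequeue() returns 18 -> [20]
enqueue(17) -> [20, 17]
dequeue() returns 20 -> [17]
enqueue(7) -> [17, 7]
Final queue (front to back): [17, 7]


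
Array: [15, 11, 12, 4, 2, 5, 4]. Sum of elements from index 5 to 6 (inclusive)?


Prefix sums: [0, 15, 26, 38, 42, 44, 49, 53]
Sum[5..6] = prefix[7] - prefix[5] = 53 - 44 = 9


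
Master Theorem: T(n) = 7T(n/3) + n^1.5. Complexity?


a=7, b=3, c=1.5. log_3(7)=1.771 > c=1.5. Case 1: O(n^log_b(a)) = O(n^1.771)
Complexity: O(n^1.771)


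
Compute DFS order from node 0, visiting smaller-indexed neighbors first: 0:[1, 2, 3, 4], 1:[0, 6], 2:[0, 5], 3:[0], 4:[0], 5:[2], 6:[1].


DFS stack-based: start with [0]
Visit order: [0, 1, 6, 2, 5, 3, 4]


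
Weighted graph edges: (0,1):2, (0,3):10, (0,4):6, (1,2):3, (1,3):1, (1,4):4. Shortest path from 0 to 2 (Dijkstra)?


Dijkstra from 0:
Distances: {0: 0, 1: 2, 2: 5, 3: 3, 4: 6}
Shortest distance to 2 = 5, path = [0, 1, 2]


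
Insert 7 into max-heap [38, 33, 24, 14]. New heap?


Append 7: [38, 33, 24, 14, 7]
Bubble up: no swaps needed
Result: [38, 33, 24, 14, 7]


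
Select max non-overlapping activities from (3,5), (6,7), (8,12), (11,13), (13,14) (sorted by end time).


Greedy: pick earliest-ending, then skip overlaps.
Selected (4 activities): [(3, 5), (6, 7), (8, 12), (13, 14)]


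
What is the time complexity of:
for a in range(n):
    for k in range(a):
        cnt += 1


Per nesting level: O(n) * O(n) [triangular over a] = O(n^2)
Complexity: O(n^2)


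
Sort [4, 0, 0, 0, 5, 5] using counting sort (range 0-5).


Count array: [3, 0, 0, 0, 1, 2]
Reconstruct: [0, 0, 0, 4, 5, 5]
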